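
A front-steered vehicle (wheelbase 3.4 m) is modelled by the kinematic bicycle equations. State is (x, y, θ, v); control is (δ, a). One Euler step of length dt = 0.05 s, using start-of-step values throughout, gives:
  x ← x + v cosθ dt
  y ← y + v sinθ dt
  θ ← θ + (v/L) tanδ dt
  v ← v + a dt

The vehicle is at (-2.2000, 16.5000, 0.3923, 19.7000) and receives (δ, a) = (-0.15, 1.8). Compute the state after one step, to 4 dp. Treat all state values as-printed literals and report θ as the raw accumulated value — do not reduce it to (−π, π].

(-1.2898, 16.8766, 0.3485, 19.7900)

x' = -2.2000 + 19.7000·cos(0.3923)·0.05 = -1.2898
y' = 16.5000 + 19.7000·sin(0.3923)·0.05 = 16.8766
θ' = 0.3923 + (19.7000/3.4)·tan(-0.15)·0.05 = 0.3485
v' = 19.7000 + 1.8000·0.05 = 19.7900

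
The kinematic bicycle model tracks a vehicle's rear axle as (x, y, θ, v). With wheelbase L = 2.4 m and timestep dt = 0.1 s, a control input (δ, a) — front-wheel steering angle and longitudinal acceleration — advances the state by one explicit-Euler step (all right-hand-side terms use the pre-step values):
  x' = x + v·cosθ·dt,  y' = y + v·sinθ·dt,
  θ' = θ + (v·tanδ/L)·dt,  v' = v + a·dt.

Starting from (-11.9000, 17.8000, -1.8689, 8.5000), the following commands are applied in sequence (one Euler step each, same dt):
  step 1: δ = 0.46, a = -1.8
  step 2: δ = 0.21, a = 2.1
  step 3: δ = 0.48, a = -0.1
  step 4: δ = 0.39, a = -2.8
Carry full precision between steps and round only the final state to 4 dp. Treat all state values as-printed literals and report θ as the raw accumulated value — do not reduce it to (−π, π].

after step 1 (δ=0.46, a=-1.8): (-12.149652, 16.987489, -1.693429, 8.320000)
after step 2 (δ=0.21, a=2.1): (-12.251426, 16.161737, -1.619539, 8.530000)
after step 3 (δ=0.48, a=-0.1): (-12.292988, 15.309750, -1.434505, 8.520000)
after step 4 (δ=0.39, a=-2.8): (-12.177227, 14.465651, -1.288581, 8.240000)

(-12.1772, 14.4657, -1.2886, 8.2400)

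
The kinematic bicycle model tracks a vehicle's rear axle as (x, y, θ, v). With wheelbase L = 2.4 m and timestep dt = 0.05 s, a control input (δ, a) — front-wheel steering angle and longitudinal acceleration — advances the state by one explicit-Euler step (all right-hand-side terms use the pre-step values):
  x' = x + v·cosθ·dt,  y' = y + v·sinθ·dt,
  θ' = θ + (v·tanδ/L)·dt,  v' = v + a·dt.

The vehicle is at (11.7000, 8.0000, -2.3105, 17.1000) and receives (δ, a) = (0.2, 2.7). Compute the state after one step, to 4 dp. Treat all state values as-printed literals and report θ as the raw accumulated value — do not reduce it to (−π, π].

x' = 11.7000 + 17.1000·cos(-2.3105)·0.05 = 11.1237
y' = 8.0000 + 17.1000·sin(-2.3105)·0.05 = 7.3684
θ' = -2.3105 + (17.1000/2.4)·tan(0.2)·0.05 = -2.2383
v' = 17.1000 + 2.7000·0.05 = 17.2350

(11.1237, 7.3684, -2.2383, 17.2350)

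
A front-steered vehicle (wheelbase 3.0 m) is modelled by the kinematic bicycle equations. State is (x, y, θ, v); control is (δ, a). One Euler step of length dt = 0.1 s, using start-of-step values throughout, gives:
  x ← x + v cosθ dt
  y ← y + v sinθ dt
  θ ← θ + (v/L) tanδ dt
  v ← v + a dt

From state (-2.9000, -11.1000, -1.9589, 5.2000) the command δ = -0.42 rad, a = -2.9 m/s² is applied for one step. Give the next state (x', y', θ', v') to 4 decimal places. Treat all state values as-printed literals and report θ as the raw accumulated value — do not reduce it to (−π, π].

x' = -2.9000 + 5.2000·cos(-1.9589)·0.1 = -3.0968
y' = -11.1000 + 5.2000·sin(-1.9589)·0.1 = -11.5813
θ' = -1.9589 + (5.2000/3.0)·tan(-0.42)·0.1 = -2.0363
v' = 5.2000 − 2.9000·0.1 = 4.9100

(-3.0968, -11.5813, -2.0363, 4.9100)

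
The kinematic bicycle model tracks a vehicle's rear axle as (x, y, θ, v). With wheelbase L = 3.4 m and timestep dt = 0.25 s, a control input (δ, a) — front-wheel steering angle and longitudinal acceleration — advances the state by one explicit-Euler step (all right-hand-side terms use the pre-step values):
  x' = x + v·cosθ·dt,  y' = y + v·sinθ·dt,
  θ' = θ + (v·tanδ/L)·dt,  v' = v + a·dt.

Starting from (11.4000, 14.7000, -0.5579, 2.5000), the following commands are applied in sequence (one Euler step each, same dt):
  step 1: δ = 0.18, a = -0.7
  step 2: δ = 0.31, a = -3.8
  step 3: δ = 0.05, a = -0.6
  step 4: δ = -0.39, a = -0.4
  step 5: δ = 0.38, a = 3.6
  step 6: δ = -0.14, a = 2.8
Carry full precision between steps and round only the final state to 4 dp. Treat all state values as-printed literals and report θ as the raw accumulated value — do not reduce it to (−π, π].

(13.7119, 13.4214, -0.4896, 2.7250)

after step 1 (δ=0.18, a=-0.7): (11.930230, 14.369121, -0.524450, 2.325000)
after step 2 (δ=0.31, a=-3.8): (12.433360, 14.078068, -0.469688, 1.375000)
after step 3 (δ=0.05, a=-0.6): (12.739885, 13.922484, -0.464628, 1.225000)
after step 4 (δ=-0.39, a=-0.4): (13.013669, 13.785256, -0.501654, 1.125000)
after step 5 (δ=0.38, a=3.6): (13.260266, 13.650010, -0.468614, 2.025000)
after step 6 (δ=-0.14, a=2.8): (13.711940, 13.421362, -0.489597, 2.725000)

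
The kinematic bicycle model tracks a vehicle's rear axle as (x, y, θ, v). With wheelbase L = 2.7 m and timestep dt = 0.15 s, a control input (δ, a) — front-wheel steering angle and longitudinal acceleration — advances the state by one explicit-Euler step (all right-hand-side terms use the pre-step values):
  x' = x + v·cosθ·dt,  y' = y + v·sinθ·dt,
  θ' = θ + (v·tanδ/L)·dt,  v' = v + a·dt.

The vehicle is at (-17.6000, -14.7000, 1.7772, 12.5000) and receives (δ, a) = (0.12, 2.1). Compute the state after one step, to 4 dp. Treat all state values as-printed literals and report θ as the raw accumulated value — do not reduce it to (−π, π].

(-17.9843, -12.8648, 1.8609, 12.8150)

x' = -17.6000 + 12.5000·cos(1.7772)·0.15 = -17.9843
y' = -14.7000 + 12.5000·sin(1.7772)·0.15 = -12.8648
θ' = 1.7772 + (12.5000/2.7)·tan(0.12)·0.15 = 1.8609
v' = 12.5000 + 2.1000·0.15 = 12.8150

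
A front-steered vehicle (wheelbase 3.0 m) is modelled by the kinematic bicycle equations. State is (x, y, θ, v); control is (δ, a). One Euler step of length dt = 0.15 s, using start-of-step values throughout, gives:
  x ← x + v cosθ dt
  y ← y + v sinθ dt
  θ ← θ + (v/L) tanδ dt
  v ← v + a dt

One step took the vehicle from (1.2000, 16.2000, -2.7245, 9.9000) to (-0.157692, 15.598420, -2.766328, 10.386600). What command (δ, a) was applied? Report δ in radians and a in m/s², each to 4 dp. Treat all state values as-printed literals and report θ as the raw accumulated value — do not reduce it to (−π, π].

δ = -0.0843, a = 3.2440

a = (v'−v)/dt = (0.486600)/0.15 = 3.2440
Δθ = θ'−θ = -0.041828;  (v·dt/L) = 9.9000·0.15/3.0 = 0.495000
tan δ = Δθ·L/(v·dt) = -0.084501  →  δ = -0.0843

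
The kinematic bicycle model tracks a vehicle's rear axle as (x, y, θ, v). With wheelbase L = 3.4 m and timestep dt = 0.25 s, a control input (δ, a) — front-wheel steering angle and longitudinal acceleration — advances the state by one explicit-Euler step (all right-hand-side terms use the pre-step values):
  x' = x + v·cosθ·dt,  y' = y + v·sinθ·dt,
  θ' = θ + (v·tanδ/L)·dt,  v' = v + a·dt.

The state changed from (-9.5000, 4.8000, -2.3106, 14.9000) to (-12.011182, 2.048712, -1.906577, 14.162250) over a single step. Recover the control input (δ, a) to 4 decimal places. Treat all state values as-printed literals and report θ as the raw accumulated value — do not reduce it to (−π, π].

a = (v'−v)/dt = (-0.737750)/0.25 = -2.9510
Δθ = θ'−θ = 0.404023;  (v·dt/L) = 14.9000·0.25/3.4 = 1.095588
tan δ = Δθ·L/(v·dt) = 0.368773  →  δ = 0.3533

δ = 0.3533, a = -2.9510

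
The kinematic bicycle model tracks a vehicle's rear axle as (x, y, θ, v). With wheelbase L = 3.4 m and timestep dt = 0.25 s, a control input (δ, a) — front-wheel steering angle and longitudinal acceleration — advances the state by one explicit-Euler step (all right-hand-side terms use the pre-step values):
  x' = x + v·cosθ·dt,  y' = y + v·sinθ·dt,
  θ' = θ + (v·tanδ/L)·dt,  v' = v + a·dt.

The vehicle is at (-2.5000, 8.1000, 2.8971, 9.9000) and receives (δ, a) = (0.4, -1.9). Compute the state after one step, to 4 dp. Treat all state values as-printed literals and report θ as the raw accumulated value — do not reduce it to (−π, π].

(-4.9014, 8.6991, 3.2049, 9.4250)

x' = -2.5000 + 9.9000·cos(2.8971)·0.25 = -4.9014
y' = 8.1000 + 9.9000·sin(2.8971)·0.25 = 8.6991
θ' = 2.8971 + (9.9000/3.4)·tan(0.4)·0.25 = 3.2049
v' = 9.9000 − 1.9000·0.25 = 9.4250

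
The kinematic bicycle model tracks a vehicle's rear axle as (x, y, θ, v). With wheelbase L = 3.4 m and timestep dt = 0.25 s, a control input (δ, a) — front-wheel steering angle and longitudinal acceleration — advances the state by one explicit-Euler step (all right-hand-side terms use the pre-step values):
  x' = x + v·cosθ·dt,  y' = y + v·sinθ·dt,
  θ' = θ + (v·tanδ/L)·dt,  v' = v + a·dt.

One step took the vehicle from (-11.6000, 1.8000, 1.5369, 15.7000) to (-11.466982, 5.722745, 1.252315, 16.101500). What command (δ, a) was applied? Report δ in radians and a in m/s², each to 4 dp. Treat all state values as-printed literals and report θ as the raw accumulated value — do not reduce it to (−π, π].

a = (v'−v)/dt = (0.401500)/0.25 = 1.6060
Δθ = θ'−θ = -0.284585;  (v·dt/L) = 15.7000·0.25/3.4 = 1.154412
tan δ = Δθ·L/(v·dt) = -0.246519  →  δ = -0.2417

δ = -0.2417, a = 1.6060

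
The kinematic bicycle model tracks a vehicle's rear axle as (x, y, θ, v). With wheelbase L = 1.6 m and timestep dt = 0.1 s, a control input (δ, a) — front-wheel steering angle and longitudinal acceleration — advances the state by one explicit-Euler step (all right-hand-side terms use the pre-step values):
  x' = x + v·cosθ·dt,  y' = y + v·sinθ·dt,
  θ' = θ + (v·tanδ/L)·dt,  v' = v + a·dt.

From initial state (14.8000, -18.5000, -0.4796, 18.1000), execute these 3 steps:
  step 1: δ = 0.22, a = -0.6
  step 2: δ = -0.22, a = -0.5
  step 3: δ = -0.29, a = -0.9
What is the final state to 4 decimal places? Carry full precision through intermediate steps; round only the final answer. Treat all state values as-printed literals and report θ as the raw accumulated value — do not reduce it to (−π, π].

after step 1 (δ=0.22, a=-0.6): (16.405795, -19.335178, -0.226631, 18.040000)
after step 2 (δ=-0.22, a=-0.5): (18.163665, -19.740529, -0.478761, 17.990000)
after step 3 (δ=-0.29, a=-0.9): (19.760397, -20.569292, -0.814289, 17.900000)

(19.7604, -20.5693, -0.8143, 17.9000)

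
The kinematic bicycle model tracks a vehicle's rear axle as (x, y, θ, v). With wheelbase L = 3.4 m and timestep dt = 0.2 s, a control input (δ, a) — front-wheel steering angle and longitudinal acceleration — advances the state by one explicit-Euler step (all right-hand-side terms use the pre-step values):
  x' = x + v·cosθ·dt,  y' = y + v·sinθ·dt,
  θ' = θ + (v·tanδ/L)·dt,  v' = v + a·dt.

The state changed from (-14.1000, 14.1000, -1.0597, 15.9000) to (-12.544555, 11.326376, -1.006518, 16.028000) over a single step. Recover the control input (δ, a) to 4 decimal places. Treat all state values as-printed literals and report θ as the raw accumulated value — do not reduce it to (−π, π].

a = (v'−v)/dt = (0.128000)/0.2 = 0.6400
Δθ = θ'−θ = 0.053182;  (v·dt/L) = 15.9000·0.2/3.4 = 0.935294
tan δ = Δθ·L/(v·dt) = 0.056861  →  δ = 0.0568

δ = 0.0568, a = 0.6400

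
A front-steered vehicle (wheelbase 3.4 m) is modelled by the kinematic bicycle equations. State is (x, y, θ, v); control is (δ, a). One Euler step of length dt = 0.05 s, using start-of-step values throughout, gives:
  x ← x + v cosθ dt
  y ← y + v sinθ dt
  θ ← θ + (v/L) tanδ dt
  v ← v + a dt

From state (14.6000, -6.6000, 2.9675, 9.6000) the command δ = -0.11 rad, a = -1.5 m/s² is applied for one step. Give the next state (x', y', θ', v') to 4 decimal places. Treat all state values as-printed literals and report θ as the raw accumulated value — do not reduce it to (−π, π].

(14.1273, -6.5169, 2.9519, 9.5250)

x' = 14.6000 + 9.6000·cos(2.9675)·0.05 = 14.1273
y' = -6.6000 + 9.6000·sin(2.9675)·0.05 = -6.5169
θ' = 2.9675 + (9.6000/3.4)·tan(-0.11)·0.05 = 2.9519
v' = 9.6000 − 1.5000·0.05 = 9.5250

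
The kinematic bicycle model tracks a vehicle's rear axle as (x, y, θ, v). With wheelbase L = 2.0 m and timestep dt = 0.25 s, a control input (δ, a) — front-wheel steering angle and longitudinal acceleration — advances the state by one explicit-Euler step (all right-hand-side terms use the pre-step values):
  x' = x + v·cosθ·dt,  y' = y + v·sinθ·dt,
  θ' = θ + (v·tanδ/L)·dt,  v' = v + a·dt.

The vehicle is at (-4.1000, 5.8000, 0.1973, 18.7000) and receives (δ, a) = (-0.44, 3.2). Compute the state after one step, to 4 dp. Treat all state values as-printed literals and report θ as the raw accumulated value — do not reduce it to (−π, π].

x' = -4.1000 + 18.7000·cos(0.1973)·0.25 = 0.4843
y' = 5.8000 + 18.7000·sin(0.1973)·0.25 = 6.7164
θ' = 0.1973 + (18.7000/2.0)·tan(-0.44)·0.25 = -0.9031
v' = 18.7000 + 3.2000·0.25 = 19.5000

(0.4843, 6.7164, -0.9031, 19.5000)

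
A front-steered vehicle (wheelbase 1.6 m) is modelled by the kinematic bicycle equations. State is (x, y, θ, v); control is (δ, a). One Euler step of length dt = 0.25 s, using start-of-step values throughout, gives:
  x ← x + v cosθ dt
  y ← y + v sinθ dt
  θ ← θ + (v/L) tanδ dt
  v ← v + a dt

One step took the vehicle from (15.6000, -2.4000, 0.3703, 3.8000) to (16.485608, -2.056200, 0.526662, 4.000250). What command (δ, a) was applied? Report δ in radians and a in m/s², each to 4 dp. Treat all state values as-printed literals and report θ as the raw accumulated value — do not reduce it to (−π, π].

a = (v'−v)/dt = (0.200250)/0.25 = 0.8010
Δθ = θ'−θ = 0.156362;  (v·dt/L) = 3.8000·0.25/1.6 = 0.593750
tan δ = Δθ·L/(v·dt) = 0.263347  →  δ = 0.2575

δ = 0.2575, a = 0.8010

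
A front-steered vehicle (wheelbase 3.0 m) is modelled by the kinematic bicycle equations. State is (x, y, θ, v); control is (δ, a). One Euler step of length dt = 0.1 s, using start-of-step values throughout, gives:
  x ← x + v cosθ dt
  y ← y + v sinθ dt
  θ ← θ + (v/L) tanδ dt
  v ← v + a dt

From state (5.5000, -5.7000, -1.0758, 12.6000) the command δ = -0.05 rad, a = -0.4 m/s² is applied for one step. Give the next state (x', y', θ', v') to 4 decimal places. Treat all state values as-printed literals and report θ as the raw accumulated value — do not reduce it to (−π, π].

(6.0985, -6.8088, -1.0968, 12.5600)

x' = 5.5000 + 12.6000·cos(-1.0758)·0.1 = 6.0985
y' = -5.7000 + 12.6000·sin(-1.0758)·0.1 = -6.8088
θ' = -1.0758 + (12.6000/3.0)·tan(-0.05)·0.1 = -1.0968
v' = 12.6000 − 0.4000·0.1 = 12.5600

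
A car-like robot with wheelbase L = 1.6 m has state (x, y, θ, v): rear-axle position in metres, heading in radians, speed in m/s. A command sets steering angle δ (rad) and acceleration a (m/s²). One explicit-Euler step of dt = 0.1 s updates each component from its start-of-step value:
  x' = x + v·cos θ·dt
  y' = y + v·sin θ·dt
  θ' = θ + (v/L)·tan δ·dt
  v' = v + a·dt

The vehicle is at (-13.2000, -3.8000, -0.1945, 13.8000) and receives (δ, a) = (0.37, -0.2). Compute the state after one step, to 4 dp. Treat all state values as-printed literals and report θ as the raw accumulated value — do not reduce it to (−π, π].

x' = -13.2000 + 13.8000·cos(-0.1945)·0.1 = -11.8460
y' = -3.8000 + 13.8000·sin(-0.1945)·0.1 = -4.0667
θ' = -0.1945 + (13.8000/1.6)·tan(0.37)·0.1 = 0.1400
v' = 13.8000 − 0.2000·0.1 = 13.7800

(-11.8460, -4.0667, 0.1400, 13.7800)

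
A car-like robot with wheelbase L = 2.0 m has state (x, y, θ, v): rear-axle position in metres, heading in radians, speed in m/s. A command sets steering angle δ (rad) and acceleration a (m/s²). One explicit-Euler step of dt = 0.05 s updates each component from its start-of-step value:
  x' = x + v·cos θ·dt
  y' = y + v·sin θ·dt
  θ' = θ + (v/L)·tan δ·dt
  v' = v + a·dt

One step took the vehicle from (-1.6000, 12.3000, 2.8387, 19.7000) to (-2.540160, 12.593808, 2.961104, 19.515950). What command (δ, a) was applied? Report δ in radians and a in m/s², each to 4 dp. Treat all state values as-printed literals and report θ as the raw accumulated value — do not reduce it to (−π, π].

a = (v'−v)/dt = (-0.184050)/0.05 = -3.6810
Δθ = θ'−θ = 0.122404;  (v·dt/L) = 19.7000·0.05/2.0 = 0.492500
tan δ = Δθ·L/(v·dt) = 0.248536  →  δ = 0.2436

δ = 0.2436, a = -3.6810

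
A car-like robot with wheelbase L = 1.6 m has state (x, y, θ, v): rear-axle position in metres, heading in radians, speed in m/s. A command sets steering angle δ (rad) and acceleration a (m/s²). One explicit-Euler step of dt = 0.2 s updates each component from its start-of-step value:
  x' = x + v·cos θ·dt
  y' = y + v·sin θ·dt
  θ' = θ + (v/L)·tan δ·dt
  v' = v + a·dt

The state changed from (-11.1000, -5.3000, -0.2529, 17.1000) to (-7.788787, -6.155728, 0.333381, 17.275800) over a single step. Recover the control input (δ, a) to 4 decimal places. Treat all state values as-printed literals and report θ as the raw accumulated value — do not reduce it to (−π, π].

a = (v'−v)/dt = (0.175800)/0.2 = 0.8790
Δθ = θ'−θ = 0.586281;  (v·dt/L) = 17.1000·0.2/1.6 = 2.137500
tan δ = Δθ·L/(v·dt) = 0.274284  →  δ = 0.2677

δ = 0.2677, a = 0.8790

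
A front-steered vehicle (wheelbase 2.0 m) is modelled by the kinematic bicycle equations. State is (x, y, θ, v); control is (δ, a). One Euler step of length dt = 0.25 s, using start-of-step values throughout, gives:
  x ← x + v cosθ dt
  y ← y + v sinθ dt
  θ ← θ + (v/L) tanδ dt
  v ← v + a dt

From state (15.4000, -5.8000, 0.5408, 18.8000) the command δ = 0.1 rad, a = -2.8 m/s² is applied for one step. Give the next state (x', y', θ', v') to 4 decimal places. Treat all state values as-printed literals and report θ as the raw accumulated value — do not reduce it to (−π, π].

(19.4293, -3.3803, 0.7766, 18.1000)

x' = 15.4000 + 18.8000·cos(0.5408)·0.25 = 19.4293
y' = -5.8000 + 18.8000·sin(0.5408)·0.25 = -3.3803
θ' = 0.5408 + (18.8000/2.0)·tan(0.1)·0.25 = 0.7766
v' = 18.8000 − 2.8000·0.25 = 18.1000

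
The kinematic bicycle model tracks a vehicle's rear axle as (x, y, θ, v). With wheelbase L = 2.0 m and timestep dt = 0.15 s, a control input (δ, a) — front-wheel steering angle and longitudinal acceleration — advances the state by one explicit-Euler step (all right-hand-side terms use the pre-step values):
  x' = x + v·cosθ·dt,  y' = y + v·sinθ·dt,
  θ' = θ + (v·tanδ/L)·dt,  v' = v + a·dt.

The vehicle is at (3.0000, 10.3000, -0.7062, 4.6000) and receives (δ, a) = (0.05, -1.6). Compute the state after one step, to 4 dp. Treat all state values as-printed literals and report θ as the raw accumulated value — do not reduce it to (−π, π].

(3.5250, 9.8522, -0.6889, 4.3600)

x' = 3.0000 + 4.6000·cos(-0.7062)·0.15 = 3.5250
y' = 10.3000 + 4.6000·sin(-0.7062)·0.15 = 9.8522
θ' = -0.7062 + (4.6000/2.0)·tan(0.05)·0.15 = -0.6889
v' = 4.6000 − 1.6000·0.15 = 4.3600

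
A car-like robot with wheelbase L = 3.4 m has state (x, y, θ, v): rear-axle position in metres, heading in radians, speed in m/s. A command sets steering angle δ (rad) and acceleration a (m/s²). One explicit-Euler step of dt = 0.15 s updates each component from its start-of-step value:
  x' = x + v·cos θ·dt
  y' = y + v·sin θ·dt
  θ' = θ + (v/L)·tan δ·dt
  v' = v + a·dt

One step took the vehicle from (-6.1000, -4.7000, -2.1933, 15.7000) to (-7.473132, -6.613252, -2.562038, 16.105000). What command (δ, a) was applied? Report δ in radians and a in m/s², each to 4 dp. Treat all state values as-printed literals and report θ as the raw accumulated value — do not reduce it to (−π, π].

δ = -0.4892, a = 2.7000

a = (v'−v)/dt = (0.405000)/0.15 = 2.7000
Δθ = θ'−θ = -0.368738;  (v·dt/L) = 15.7000·0.15/3.4 = 0.692647
tan δ = Δθ·L/(v·dt) = -0.532361  →  δ = -0.4892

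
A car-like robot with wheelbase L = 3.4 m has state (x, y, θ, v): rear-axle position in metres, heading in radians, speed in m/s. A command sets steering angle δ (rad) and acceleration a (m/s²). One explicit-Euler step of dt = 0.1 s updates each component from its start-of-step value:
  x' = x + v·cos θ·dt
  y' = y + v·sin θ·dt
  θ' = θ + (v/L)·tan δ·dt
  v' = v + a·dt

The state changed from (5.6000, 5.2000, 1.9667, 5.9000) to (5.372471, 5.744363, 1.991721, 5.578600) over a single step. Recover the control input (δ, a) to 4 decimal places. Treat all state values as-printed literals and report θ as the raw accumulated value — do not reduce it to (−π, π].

δ = 0.1432, a = -3.2140

a = (v'−v)/dt = (-0.321400)/0.1 = -3.2140
Δθ = θ'−θ = 0.025021;  (v·dt/L) = 5.9000·0.1/3.4 = 0.173529
tan δ = Δθ·L/(v·dt) = 0.144189  →  δ = 0.1432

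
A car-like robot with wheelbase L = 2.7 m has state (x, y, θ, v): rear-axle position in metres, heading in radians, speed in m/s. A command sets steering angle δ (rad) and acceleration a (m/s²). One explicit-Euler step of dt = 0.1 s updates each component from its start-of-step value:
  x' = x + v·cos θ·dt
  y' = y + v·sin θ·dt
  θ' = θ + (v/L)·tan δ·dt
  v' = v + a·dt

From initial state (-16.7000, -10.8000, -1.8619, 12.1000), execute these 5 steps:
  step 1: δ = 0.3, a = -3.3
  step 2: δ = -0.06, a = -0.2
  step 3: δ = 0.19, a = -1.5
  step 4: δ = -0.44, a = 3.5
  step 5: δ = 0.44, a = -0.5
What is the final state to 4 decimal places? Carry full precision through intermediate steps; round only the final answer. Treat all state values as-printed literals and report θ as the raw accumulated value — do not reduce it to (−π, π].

(-17.8948, -16.5761, -1.6597, 11.9000)

after step 1 (δ=0.3, a=-3.3): (-17.047282, -11.959093, -1.723272, 11.770000)
after step 2 (δ=-0.06, a=-0.2): (-17.226050, -13.122437, -1.749459, 11.750000)
after step 3 (δ=0.19, a=-1.5): (-17.434863, -14.278734, -1.665764, 11.600000)
after step 4 (δ=-0.44, a=3.5): (-17.544860, -15.433507, -1.868025, 11.950000)
after step 5 (δ=0.44, a=-0.5): (-17.894842, -16.576108, -1.659661, 11.900000)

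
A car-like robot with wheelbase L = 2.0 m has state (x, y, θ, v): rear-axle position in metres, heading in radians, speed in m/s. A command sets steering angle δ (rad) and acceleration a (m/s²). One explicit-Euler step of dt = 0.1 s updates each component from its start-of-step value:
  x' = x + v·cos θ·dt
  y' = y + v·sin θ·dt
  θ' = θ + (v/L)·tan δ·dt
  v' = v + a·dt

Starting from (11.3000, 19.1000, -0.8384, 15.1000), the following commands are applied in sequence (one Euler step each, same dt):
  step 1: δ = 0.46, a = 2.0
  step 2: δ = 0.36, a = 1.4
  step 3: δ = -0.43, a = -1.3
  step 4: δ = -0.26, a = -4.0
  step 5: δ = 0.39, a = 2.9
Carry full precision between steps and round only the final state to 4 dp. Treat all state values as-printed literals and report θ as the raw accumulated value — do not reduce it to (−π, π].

(17.6253, 15.2477, -0.4276, 15.2000)

after step 1 (δ=0.46, a=2.0): (12.309667, 17.977203, -0.464336, 15.300000)
after step 2 (δ=0.36, a=1.4): (13.677669, 17.292024, -0.176388, 15.440000)
after step 3 (δ=-0.43, a=-1.3): (15.197712, 17.021091, -0.530443, 15.310000)
after step 4 (δ=-0.26, a=-4.0): (16.518326, 16.246534, -0.734083, 14.910000)
after step 5 (δ=0.39, a=2.9): (17.625312, 15.247703, -0.427641, 15.200000)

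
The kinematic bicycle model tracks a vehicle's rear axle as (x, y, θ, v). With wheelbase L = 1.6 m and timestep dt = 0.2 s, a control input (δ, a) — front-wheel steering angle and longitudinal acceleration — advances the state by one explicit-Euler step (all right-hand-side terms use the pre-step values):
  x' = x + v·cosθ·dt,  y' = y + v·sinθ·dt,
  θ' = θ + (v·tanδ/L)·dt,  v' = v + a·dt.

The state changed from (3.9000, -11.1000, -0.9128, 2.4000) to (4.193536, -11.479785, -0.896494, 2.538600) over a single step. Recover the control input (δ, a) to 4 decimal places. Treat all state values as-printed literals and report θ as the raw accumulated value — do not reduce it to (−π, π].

δ = 0.0543, a = 0.6930

a = (v'−v)/dt = (0.138600)/0.2 = 0.6930
Δθ = θ'−θ = 0.016306;  (v·dt/L) = 2.4000·0.2/1.6 = 0.300000
tan δ = Δθ·L/(v·dt) = 0.054353  →  δ = 0.0543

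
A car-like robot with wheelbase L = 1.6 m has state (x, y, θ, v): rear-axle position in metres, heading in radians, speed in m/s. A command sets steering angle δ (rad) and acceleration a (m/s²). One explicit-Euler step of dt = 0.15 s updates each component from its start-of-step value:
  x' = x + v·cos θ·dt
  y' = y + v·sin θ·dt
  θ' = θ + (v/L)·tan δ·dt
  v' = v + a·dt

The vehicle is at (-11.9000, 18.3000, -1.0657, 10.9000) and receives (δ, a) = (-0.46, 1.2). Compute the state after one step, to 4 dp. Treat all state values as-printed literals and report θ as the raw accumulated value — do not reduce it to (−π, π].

x' = -11.9000 + 10.9000·cos(-1.0657)·0.15 = -11.1088
y' = 18.3000 + 10.9000·sin(-1.0657)·0.15 = 16.8692
θ' = -1.0657 + (10.9000/1.6)·tan(-0.46)·0.15 = -1.5720
v' = 10.9000 + 1.2000·0.15 = 11.0800

(-11.1088, 16.8692, -1.5720, 11.0800)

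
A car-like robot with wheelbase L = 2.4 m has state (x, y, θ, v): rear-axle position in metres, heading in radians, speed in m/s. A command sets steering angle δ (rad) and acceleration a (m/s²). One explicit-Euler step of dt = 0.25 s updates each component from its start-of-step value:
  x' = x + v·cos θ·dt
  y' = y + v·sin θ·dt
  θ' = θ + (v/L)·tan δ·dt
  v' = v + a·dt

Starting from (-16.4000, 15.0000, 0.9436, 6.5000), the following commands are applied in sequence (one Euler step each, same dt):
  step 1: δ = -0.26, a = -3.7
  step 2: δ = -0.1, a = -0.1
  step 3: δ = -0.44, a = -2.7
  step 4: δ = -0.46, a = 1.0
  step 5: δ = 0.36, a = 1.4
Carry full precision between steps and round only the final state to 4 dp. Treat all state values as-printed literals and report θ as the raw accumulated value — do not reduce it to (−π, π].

after step 1 (δ=-0.26, a=-3.7): (-15.446325, 16.315724, 0.763481, 5.575000)
after step 2 (δ=-0.1, a=-0.1): (-14.439433, 17.279419, 0.705214, 5.550000)
after step 3 (δ=-0.44, a=-2.7): (-13.382890, 18.178792, 0.433044, 4.875000)
after step 4 (δ=-0.46, a=1.0): (-12.276639, 18.690223, 0.181449, 5.125000)
after step 5 (δ=0.36, a=1.4): (-11.016423, 18.921431, 0.382393, 5.475000)

(-11.0164, 18.9214, 0.3824, 5.4750)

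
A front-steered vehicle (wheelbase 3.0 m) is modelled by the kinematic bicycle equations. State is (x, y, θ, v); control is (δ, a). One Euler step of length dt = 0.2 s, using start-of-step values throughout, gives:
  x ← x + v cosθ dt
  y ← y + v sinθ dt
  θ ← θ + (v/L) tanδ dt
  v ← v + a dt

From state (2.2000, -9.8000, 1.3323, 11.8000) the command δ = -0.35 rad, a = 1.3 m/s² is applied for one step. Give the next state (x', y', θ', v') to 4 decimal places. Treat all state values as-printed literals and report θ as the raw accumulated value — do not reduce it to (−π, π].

(2.7575, -7.5068, 1.0451, 12.0600)

x' = 2.2000 + 11.8000·cos(1.3323)·0.2 = 2.7575
y' = -9.8000 + 11.8000·sin(1.3323)·0.2 = -7.5068
θ' = 1.3323 + (11.8000/3.0)·tan(-0.35)·0.2 = 1.0451
v' = 11.8000 + 1.3000·0.2 = 12.0600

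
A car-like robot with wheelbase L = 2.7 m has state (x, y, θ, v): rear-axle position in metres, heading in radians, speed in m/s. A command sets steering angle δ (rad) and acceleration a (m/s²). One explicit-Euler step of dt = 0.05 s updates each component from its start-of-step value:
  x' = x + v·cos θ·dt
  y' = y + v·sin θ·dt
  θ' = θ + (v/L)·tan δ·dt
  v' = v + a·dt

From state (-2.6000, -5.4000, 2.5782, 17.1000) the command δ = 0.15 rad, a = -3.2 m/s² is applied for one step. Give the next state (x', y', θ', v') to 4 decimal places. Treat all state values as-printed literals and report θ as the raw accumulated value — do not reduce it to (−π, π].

x' = -2.6000 + 17.1000·cos(2.5782)·0.05 = -3.3229
y' = -5.4000 + 17.1000·sin(2.5782)·0.05 = -4.9434
θ' = 2.5782 + (17.1000/2.7)·tan(0.15)·0.05 = 2.6261
v' = 17.1000 − 3.2000·0.05 = 16.9400

(-3.3229, -4.9434, 2.6261, 16.9400)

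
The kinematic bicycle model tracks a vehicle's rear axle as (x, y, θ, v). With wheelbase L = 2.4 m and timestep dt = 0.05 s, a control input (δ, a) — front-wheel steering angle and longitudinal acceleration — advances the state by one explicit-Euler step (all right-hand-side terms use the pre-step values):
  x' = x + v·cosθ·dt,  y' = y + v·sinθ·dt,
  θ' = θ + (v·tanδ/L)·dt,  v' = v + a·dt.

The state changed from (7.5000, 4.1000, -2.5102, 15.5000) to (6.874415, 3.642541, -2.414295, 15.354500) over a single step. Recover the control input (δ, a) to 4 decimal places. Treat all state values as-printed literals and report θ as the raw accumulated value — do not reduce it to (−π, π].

δ = 0.2887, a = -2.9100

a = (v'−v)/dt = (-0.145500)/0.05 = -2.9100
Δθ = θ'−θ = 0.095905;  (v·dt/L) = 15.5000·0.05/2.4 = 0.322917
tan δ = Δθ·L/(v·dt) = 0.296996  →  δ = 0.2887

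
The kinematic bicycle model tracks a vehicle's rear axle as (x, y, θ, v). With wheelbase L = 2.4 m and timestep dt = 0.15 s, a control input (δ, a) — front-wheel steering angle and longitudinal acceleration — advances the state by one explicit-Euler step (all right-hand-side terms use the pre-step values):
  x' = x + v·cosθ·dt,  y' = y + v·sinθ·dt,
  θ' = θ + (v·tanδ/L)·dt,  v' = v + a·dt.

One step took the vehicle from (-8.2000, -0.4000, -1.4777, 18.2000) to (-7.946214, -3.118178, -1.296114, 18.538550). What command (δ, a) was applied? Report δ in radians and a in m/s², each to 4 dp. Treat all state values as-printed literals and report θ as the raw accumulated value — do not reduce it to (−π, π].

δ = 0.1583, a = 2.2570

a = (v'−v)/dt = (0.338550)/0.15 = 2.2570
Δθ = θ'−θ = 0.181586;  (v·dt/L) = 18.2000·0.15/2.4 = 1.137500
tan δ = Δθ·L/(v·dt) = 0.159636  →  δ = 0.1583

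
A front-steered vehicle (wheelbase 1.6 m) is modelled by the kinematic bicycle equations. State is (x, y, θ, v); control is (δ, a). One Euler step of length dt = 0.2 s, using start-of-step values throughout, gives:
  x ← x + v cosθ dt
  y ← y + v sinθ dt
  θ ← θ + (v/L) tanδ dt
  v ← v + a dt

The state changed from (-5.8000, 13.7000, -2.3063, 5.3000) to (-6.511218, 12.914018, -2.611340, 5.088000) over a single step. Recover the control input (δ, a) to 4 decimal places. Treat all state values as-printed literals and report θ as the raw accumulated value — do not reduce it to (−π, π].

δ = -0.4315, a = -1.0600

a = (v'−v)/dt = (-0.212000)/0.2 = -1.0600
Δθ = θ'−θ = -0.305040;  (v·dt/L) = 5.3000·0.2/1.6 = 0.662500
tan δ = Δθ·L/(v·dt) = -0.460438  →  δ = -0.4315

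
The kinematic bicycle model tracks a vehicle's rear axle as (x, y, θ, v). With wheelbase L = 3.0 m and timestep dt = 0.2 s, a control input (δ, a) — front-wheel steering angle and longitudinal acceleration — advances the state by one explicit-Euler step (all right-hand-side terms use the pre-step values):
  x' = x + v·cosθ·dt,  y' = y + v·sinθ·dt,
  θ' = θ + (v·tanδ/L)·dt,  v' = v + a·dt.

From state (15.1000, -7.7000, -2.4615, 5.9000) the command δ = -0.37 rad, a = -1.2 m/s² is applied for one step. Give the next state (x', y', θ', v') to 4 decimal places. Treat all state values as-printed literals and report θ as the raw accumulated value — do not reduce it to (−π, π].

x' = 15.1000 + 5.9000·cos(-2.4615)·0.2 = 14.1825
y' = -7.7000 + 5.9000·sin(-2.4615)·0.2 = -8.4421
θ' = -2.4615 + (5.9000/3.0)·tan(-0.37)·0.2 = -2.6141
v' = 5.9000 − 1.2000·0.2 = 5.6600

(14.1825, -8.4421, -2.6141, 5.6600)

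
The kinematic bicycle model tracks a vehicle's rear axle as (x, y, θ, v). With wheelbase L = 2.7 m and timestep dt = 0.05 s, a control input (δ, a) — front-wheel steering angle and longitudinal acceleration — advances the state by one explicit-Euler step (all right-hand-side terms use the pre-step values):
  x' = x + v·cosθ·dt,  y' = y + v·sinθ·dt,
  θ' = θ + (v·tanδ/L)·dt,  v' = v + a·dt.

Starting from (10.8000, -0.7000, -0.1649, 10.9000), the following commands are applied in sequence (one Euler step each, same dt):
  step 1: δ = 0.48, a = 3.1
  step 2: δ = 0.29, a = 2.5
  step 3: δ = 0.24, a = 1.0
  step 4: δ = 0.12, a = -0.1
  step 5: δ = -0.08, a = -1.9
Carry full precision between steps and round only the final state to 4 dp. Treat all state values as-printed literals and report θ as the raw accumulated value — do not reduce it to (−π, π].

(13.5687, -0.7495, 0.0604, 11.1300)

after step 1 (δ=0.48, a=3.1): (11.337607, -0.789464, -0.059814, 11.055000)
after step 2 (δ=0.29, a=2.5): (11.889368, -0.822506, 0.001278, 11.180000)
after step 3 (δ=0.24, a=1.0): (12.448368, -0.821792, 0.051943, 11.230000)
after step 4 (δ=0.12, a=-0.1): (13.009111, -0.792639, 0.077019, 11.225000)
after step 5 (δ=-0.08, a=-1.9): (13.568697, -0.749454, 0.060354, 11.130000)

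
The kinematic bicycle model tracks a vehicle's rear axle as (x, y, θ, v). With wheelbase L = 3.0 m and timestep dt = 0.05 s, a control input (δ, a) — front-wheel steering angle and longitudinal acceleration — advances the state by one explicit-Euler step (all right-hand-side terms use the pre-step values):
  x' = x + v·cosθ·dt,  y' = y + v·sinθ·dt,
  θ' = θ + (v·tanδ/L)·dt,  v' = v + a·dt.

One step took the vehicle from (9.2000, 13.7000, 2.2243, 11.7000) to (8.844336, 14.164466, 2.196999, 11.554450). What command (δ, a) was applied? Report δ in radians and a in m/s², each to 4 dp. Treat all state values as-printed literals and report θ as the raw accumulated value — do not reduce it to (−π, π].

δ = -0.1391, a = -2.9110

a = (v'−v)/dt = (-0.145550)/0.05 = -2.9110
Δθ = θ'−θ = -0.027301;  (v·dt/L) = 11.7000·0.05/3.0 = 0.195000
tan δ = Δθ·L/(v·dt) = -0.140005  →  δ = -0.1391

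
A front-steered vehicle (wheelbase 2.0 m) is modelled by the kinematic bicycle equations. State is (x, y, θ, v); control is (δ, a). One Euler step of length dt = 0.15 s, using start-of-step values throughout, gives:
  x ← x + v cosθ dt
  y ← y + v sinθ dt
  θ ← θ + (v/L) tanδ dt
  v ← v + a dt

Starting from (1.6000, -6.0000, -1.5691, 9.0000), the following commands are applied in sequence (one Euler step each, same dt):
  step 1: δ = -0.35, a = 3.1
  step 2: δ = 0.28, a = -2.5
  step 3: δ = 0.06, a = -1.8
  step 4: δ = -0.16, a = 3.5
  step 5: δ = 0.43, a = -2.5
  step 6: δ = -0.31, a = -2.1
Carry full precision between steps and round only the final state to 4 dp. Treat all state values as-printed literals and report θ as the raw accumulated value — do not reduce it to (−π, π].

(1.3419, -14.1212, -1.5712, 8.6550)

after step 1 (δ=-0.35, a=3.1): (1.602290, -7.349998, -1.815494, 9.465000)
after step 2 (δ=0.28, a=-2.5): (1.258337, -8.727454, -1.611367, 9.090000)
after step 3 (δ=0.06, a=-1.8): (1.203034, -10.089833, -1.570412, 8.820000)
after step 4 (δ=-0.16, a=3.5): (1.203542, -11.412832, -1.677165, 9.345000)
after step 5 (δ=0.43, a=-2.5): (1.054721, -12.806660, -1.355729, 8.970000)
after step 6 (δ=-0.31, a=-2.1): (1.341869, -14.121162, -1.571229, 8.655000)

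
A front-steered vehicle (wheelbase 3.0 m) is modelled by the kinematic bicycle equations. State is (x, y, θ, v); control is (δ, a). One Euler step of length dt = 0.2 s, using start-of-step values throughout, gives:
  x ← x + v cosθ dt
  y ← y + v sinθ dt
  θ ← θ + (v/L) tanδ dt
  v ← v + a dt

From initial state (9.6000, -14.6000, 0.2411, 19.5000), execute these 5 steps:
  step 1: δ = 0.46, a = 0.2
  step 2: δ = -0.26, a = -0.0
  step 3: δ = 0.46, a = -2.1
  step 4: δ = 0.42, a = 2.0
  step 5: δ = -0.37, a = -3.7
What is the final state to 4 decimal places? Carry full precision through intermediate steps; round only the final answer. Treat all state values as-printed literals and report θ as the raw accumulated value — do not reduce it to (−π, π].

after step 1 (δ=0.46, a=0.2): (13.387196, -13.668793, 0.885183, 19.540000)
after step 2 (δ=-0.26, a=-0.0): (15.861537, -10.643880, 0.538646, 19.540000)
after step 3 (δ=0.46, a=-2.1): (19.216180, -8.639177, 1.184051, 19.120000)
after step 4 (δ=0.42, a=2.0): (20.658503, -5.097612, 1.753282, 19.520000)
after step 5 (δ=-0.37, a=-3.7): (19.950027, -1.258435, 1.248542, 18.780000)

(19.9500, -1.2584, 1.2485, 18.7800)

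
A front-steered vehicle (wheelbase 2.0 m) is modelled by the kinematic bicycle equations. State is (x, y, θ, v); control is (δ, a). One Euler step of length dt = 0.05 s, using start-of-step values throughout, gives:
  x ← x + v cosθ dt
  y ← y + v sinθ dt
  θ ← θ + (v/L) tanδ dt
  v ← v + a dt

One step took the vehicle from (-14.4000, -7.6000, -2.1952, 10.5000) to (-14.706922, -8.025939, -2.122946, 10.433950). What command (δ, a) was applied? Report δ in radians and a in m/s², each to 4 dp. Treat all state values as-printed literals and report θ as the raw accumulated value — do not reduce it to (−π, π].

a = (v'−v)/dt = (-0.066050)/0.05 = -1.3210
Δθ = θ'−θ = 0.072254;  (v·dt/L) = 10.5000·0.05/2.0 = 0.262500
tan δ = Δθ·L/(v·dt) = 0.275253  →  δ = 0.2686

δ = 0.2686, a = -1.3210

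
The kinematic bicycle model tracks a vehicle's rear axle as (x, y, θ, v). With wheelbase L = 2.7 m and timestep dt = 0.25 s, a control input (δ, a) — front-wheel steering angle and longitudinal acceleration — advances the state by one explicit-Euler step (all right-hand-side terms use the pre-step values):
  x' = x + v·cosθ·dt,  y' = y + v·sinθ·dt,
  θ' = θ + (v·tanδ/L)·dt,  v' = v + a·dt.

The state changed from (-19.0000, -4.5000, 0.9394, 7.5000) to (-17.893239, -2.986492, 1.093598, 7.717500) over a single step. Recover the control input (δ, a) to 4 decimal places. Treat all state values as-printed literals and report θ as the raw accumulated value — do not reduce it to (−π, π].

δ = 0.2185, a = 0.8700

a = (v'−v)/dt = (0.217500)/0.25 = 0.8700
Δθ = θ'−θ = 0.154198;  (v·dt/L) = 7.5000·0.25/2.7 = 0.694444
tan δ = Δθ·L/(v·dt) = 0.222045  →  δ = 0.2185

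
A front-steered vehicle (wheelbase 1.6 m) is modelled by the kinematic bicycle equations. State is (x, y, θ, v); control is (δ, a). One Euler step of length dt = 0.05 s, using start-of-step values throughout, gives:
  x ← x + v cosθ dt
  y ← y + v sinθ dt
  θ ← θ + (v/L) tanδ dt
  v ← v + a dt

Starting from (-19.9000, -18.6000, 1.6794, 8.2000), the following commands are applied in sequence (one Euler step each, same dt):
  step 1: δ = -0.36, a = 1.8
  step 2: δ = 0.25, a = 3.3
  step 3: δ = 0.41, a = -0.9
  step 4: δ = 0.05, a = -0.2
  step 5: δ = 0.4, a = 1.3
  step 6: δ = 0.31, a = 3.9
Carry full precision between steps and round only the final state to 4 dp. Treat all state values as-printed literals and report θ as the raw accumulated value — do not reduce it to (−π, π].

after step 1 (δ=-0.36, a=1.8): (-19.944440, -18.192416, 1.582947, 8.290000)
after step 2 (δ=0.25, a=3.3): (-19.949476, -17.777946, 1.649096, 8.455000)
after step 3 (δ=0.41, a=-0.9): (-19.982544, -17.356491, 1.763934, 8.410000)
after step 4 (δ=0.05, a=-0.2): (-20.063254, -16.943810, 1.777086, 8.400000)
after step 5 (δ=0.4, a=1.3): (-20.149282, -16.532715, 1.888069, 8.465000)
after step 6 (δ=0.31, a=3.9): (-20.281326, -16.130589, 1.972805, 8.660000)

(-20.2813, -16.1306, 1.9728, 8.6600)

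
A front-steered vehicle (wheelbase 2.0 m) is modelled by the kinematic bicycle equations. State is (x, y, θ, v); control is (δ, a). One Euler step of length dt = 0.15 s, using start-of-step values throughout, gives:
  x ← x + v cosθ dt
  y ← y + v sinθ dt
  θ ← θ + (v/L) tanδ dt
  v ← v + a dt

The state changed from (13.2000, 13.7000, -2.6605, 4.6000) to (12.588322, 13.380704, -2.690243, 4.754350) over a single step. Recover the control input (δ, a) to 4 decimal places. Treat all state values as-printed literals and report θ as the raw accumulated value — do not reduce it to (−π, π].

δ = -0.0860, a = 1.0290

a = (v'−v)/dt = (0.154350)/0.15 = 1.0290
Δθ = θ'−θ = -0.029743;  (v·dt/L) = 4.6000·0.15/2.0 = 0.345000
tan δ = Δθ·L/(v·dt) = -0.086212  →  δ = -0.0860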